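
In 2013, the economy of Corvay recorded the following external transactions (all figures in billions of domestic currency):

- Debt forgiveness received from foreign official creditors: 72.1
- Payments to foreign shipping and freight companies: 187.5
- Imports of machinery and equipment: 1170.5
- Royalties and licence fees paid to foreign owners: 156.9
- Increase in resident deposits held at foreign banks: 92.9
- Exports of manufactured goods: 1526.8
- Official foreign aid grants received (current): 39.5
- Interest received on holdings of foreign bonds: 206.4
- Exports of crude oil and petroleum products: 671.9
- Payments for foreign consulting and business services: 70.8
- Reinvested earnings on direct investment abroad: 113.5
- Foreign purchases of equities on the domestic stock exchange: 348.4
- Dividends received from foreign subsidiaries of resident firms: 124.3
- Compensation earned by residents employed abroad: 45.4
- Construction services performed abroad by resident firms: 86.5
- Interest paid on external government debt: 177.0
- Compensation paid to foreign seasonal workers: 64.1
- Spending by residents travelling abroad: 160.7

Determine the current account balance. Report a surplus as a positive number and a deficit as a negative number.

Goods: 671.9 - 1170.5 + 1526.8 = 1028.2
Services: -156.9 - 70.8 - 160.7 + 86.5 - 187.5 = -489.4
Primary income: 113.5 + 206.4 + 45.4 - 64.1 - 177.0 + 124.3 = 248.5
Secondary income: 39.5
Current account = 1028.2 + (-489.4) + 248.5 + 39.5 = 826.8
(Excluded from the current account — capital account: debt forgiveness received from foreign official creditors 72.1; financial account: increase in resident deposits held at foreign banks 92.9, foreign purchases of equities on the domestic stock exchange 348.4.)

826.8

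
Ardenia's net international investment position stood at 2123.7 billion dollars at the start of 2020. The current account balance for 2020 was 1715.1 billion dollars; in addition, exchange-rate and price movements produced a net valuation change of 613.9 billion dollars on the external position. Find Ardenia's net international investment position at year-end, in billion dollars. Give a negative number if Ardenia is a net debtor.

4452.7

Change in NIIP = current account + net valuation change = 1715.1 + 613.9 = 2329.0
End-of-year NIIP = 2123.7 + 2329.0 = 4452.7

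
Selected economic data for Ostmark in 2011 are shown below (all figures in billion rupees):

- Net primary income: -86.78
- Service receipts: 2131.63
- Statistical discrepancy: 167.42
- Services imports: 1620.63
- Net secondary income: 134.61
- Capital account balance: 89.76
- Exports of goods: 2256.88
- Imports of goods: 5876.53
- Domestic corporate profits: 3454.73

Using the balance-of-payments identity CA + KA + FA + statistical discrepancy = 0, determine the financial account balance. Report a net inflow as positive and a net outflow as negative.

Goods balance = 2256.88 - 5876.53 = -3619.65
Services balance = 2131.63 - 1620.63 = 511.00
Trade balance (goods + services) = -3619.65 + 511.00 = -3108.65
Net primary income = -86.78
Net secondary income = 134.61
Current account = -3108.65 + (-86.78) + 134.61 = -3060.82
Financial account = -(-3060.82 + 89.76 + 167.42) = 2803.64

2803.64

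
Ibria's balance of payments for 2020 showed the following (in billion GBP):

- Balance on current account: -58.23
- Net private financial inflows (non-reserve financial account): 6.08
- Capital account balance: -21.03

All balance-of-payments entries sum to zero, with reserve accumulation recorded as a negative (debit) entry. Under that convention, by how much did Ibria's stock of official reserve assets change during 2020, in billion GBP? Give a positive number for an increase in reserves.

Official reserve transactions balance = -((-58.23) + (-21.03) + 6.08) = 73.18
An accumulation of reserves is recorded as a debit (negative entry), so the change in the stock of reserves is the negative of that balance.
Change in official reserves = -(73.18) = -73.18

-73.18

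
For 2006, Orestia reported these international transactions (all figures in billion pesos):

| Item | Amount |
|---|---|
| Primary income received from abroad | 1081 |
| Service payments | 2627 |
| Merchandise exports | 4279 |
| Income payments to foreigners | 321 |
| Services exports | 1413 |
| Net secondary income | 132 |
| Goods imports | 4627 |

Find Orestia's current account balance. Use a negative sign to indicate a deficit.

-670

Goods balance = 4279 - 4627 = -348
Services balance = 1413 - 2627 = -1214
Trade balance (goods + services) = -348 + (-1214) = -1562
Net primary income = 1081 - 321 = 760
Net secondary income = 132
Current account = -1562 + 760 + 132 = -670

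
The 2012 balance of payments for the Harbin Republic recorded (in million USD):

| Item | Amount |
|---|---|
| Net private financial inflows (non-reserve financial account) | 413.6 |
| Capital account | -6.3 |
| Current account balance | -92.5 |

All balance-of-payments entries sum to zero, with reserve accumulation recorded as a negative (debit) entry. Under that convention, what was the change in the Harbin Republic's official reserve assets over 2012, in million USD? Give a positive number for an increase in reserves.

Official reserve transactions balance = -((-92.5) + (-6.3) + 413.6) = -314.8
An accumulation of reserves is recorded as a debit (negative entry), so the change in the stock of reserves is the negative of that balance.
Change in official reserves = -(-314.8) = 314.8

314.8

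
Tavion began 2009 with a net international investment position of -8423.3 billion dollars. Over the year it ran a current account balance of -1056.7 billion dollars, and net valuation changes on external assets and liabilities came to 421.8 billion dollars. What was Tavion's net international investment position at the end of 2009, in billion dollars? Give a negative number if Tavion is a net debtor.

-9058.2

Change in NIIP = current account + net valuation change = -1056.7 + 421.8 = -634.9
End-of-year NIIP = -8423.3 + (-634.9) = -9058.2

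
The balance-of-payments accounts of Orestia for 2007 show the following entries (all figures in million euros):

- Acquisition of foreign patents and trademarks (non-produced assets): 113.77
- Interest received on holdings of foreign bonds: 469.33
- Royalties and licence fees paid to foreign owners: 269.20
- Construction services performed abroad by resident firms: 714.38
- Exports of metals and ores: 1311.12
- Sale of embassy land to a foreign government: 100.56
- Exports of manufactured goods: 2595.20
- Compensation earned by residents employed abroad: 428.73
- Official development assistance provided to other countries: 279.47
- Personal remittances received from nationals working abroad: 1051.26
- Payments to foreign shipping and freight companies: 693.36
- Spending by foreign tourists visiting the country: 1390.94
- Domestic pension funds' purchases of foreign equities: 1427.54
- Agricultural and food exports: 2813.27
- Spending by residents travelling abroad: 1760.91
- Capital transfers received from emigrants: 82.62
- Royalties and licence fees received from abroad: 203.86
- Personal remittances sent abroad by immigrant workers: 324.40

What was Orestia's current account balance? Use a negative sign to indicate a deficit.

7650.75

Goods: 2813.27 + 2595.20 + 1311.12 = 6719.59
Services: 1390.94 - 1760.91 - 693.36 - 269.20 + 203.86 + 714.38 = -414.29
Primary income: 428.73 + 469.33 = 898.06
Secondary income: -279.47 - 324.40 + 1051.26 = 447.39
Current account = 6719.59 + (-414.29) + 898.06 + 447.39 = 7650.75
(Excluded from the current account — capital account: acquisition of foreign patents and trademarks (non-produced assets) 113.77, sale of embassy land to a foreign government 100.56, capital transfers received from emigrants 82.62; financial account: domestic pension funds' purchases of foreign equities 1427.54.)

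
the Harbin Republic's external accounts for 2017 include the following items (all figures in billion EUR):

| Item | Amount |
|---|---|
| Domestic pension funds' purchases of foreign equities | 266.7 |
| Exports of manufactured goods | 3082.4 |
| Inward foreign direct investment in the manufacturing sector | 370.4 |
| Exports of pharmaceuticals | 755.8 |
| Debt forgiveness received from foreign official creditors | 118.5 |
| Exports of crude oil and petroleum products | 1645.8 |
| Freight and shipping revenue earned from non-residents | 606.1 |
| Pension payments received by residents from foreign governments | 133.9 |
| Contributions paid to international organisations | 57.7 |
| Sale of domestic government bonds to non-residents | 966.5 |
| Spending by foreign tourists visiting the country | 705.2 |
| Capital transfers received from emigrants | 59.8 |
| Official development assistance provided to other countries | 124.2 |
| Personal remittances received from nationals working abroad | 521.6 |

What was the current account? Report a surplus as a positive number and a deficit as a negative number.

7268.9

Goods: 755.8 + 1645.8 + 3082.4 = 5484.0
Services: 606.1 + 705.2 = 1311.3
Secondary income: -124.2 + 521.6 - 57.7 + 133.9 = 473.6
Current account = 5484.0 + 1311.3 + 473.6 = 7268.9
(Excluded from the current account — financial account: domestic pension funds' purchases of foreign equities 266.7, inward foreign direct investment in the manufacturing sector 370.4, sale of domestic government bonds to non-residents 966.5; capital account: debt forgiveness received from foreign official creditors 118.5, capital transfers received from emigrants 59.8.)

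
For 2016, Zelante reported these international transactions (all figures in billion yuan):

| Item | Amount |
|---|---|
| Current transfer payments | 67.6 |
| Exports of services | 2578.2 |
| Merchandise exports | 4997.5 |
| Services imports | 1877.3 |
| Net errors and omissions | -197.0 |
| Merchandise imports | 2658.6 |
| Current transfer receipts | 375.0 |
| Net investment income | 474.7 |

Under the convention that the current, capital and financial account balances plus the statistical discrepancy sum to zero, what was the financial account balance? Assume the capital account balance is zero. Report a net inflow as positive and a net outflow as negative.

Goods balance = 4997.5 - 2658.6 = 2338.9
Services balance = 2578.2 - 1877.3 = 700.9
Trade balance (goods + services) = 2338.9 + 700.9 = 3039.8
Net primary income = 474.7
Net secondary income = 375.0 - 67.6 = 307.4
Current account = 3039.8 + 474.7 + 307.4 = 3821.9
Financial account = -(3821.9 + (-197.0)) = -3624.9

-3624.9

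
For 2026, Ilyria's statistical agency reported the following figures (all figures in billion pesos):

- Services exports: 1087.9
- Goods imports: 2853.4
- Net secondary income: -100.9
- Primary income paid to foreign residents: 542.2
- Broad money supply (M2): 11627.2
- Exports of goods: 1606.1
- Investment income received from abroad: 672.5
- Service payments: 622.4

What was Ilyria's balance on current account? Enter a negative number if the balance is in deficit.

-752.4

Goods balance = 1606.1 - 2853.4 = -1247.3
Services balance = 1087.9 - 622.4 = 465.5
Trade balance (goods + services) = -1247.3 + 465.5 = -781.8
Net primary income = 672.5 - 542.2 = 130.3
Net secondary income = -100.9
Current account = -781.8 + 130.3 + (-100.9) = -752.4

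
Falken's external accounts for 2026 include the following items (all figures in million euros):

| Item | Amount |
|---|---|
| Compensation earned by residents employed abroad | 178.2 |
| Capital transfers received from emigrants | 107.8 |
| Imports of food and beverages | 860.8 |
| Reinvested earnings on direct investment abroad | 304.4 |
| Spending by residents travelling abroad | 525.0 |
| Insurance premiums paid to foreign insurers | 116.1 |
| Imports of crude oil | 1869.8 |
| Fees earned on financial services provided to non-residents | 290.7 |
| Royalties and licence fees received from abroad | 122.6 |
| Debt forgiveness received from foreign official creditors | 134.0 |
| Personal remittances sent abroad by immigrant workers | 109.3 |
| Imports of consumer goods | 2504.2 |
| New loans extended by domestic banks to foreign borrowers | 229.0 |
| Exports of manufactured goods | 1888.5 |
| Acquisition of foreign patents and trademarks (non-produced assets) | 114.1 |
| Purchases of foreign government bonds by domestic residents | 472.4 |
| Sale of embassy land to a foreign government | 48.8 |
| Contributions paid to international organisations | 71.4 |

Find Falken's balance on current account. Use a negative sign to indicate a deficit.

Goods: 1888.5 - 860.8 - 2504.2 - 1869.8 = -3346.3
Services: 122.6 + 290.7 - 525.0 - 116.1 = -227.8
Primary income: 178.2 + 304.4 = 482.6
Secondary income: -71.4 - 109.3 = -180.7
Current account = (-3346.3) + (-227.8) + 482.6 + (-180.7) = -3272.2
(Excluded from the current account — capital account: capital transfers received from emigrants 107.8, debt forgiveness received from foreign official creditors 134.0, acquisition of foreign patents and trademarks (non-produced assets) 114.1, sale of embassy land to a foreign government 48.8; financial account: new loans extended by domestic banks to foreign borrowers 229.0, purchases of foreign government bonds by domestic residents 472.4.)

-3272.2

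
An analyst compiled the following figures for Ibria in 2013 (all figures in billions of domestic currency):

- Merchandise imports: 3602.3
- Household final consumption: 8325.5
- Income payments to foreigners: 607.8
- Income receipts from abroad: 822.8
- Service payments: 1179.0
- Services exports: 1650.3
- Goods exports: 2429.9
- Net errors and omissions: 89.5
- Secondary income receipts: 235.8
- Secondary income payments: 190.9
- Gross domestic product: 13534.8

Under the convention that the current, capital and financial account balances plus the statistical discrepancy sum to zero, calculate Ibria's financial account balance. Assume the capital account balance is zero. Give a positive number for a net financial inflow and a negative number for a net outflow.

Goods balance = 2429.9 - 3602.3 = -1172.4
Services balance = 1650.3 - 1179.0 = 471.3
Trade balance (goods + services) = -1172.4 + 471.3 = -701.1
Net primary income = 822.8 - 607.8 = 215.0
Net secondary income = 235.8 - 190.9 = 44.9
Current account = -701.1 + 215.0 + 44.9 = -441.2
Financial account = -(-441.2 + 89.5) = 351.7

351.7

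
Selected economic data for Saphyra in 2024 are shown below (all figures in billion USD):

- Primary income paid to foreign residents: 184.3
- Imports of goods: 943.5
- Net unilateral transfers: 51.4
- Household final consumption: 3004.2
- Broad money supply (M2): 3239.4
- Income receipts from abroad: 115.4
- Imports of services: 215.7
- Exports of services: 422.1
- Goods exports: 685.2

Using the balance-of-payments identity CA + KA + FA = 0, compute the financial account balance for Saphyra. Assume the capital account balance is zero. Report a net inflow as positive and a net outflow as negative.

Goods balance = 685.2 - 943.5 = -258.3
Services balance = 422.1 - 215.7 = 206.4
Trade balance (goods + services) = -258.3 + 206.4 = -51.9
Net primary income = 115.4 - 184.3 = -68.9
Net secondary income = 51.4
Current account = -51.9 + (-68.9) + 51.4 = -69.4
Financial account = -(-69.4) = 69.4

69.4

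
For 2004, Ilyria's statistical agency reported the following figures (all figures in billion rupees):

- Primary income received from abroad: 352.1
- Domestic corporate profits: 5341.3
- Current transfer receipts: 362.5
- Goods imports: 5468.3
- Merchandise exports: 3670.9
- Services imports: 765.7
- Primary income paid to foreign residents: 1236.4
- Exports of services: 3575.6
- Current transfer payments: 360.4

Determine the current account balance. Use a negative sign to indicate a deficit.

130.3

Goods balance = 3670.9 - 5468.3 = -1797.4
Services balance = 3575.6 - 765.7 = 2809.9
Trade balance (goods + services) = -1797.4 + 2809.9 = 1012.5
Net primary income = 352.1 - 1236.4 = -884.3
Net secondary income = 362.5 - 360.4 = 2.1
Current account = 1012.5 + (-884.3) + 2.1 = 130.3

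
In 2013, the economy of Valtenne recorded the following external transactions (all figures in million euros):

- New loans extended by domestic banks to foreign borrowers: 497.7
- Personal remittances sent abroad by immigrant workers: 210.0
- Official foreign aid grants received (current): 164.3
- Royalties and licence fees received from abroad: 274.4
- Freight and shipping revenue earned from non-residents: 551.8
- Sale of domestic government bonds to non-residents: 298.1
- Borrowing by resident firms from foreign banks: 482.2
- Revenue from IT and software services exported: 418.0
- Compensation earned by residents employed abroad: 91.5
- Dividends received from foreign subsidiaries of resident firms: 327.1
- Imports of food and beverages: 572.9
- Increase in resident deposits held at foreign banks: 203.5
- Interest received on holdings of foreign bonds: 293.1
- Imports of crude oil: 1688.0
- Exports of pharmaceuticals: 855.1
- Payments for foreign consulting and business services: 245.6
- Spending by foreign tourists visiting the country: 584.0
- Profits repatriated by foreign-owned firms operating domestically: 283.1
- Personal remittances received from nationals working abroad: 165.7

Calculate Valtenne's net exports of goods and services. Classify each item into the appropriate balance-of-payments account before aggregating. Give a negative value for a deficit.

Goods: -1688.0 + 855.1 - 572.9 = -1405.8
Services: 274.4 + 418.0 + 584.0 - 245.6 + 551.8 = 1582.6
Trade balance = -1405.8 + 1582.6 = 176.8
(Excluded from the trade balance — financial account: new loans extended by domestic banks to foreign borrowers 497.7, sale of domestic government bonds to non-residents 298.1, borrowing by resident firms from foreign banks 482.2, increase in resident deposits held at foreign banks 203.5; secondary income: personal remittances sent abroad by immigrant workers 210.0, official foreign aid grants received (current) 164.3, personal remittances received from nationals working abroad 165.7; primary income: compensation earned by residents employed abroad 91.5, dividends received from foreign subsidiaries of resident firms 327.1, interest received on holdings of foreign bonds 293.1, profits repatriated by foreign-owned firms operating domestically 283.1.)

176.8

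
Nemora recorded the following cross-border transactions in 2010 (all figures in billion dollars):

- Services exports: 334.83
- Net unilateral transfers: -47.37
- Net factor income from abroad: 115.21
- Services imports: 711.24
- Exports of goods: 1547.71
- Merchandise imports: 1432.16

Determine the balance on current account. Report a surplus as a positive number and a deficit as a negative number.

Goods balance = 1547.71 - 1432.16 = 115.55
Services balance = 334.83 - 711.24 = -376.41
Trade balance (goods + services) = 115.55 + (-376.41) = -260.86
Net primary income = 115.21
Net secondary income = -47.37
Current account = -260.86 + 115.21 + (-47.37) = -193.02

-193.02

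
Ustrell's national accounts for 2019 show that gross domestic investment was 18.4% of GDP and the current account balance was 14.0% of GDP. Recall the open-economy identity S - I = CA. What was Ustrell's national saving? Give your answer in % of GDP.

32.4

S = I + CA = 18.4 + 14.0 = 32.4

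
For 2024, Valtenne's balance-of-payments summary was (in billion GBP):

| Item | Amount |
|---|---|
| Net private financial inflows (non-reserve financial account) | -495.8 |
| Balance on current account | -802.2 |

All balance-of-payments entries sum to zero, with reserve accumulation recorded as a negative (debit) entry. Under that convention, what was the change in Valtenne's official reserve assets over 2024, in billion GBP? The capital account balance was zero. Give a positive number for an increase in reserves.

-1298.0

Official reserve transactions balance = -((-802.2) + (-495.8)) = 1298.0
An accumulation of reserves is recorded as a debit (negative entry), so the change in the stock of reserves is the negative of that balance.
Change in official reserves = -(1298.0) = -1298.0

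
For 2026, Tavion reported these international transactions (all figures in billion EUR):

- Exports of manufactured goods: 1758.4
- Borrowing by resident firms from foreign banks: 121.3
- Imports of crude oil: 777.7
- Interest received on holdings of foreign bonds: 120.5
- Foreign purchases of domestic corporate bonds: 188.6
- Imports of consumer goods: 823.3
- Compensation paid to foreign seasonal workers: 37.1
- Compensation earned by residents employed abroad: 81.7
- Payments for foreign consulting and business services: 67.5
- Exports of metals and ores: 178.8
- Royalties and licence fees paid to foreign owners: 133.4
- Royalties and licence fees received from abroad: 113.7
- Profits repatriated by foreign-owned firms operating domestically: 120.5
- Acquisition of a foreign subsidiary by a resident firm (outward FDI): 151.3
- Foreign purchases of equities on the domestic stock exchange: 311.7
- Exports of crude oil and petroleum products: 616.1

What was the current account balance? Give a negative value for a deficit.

909.7

Goods: -777.7 - 823.3 + 1758.4 + 616.1 + 178.8 = 952.3
Services: 113.7 - 67.5 - 133.4 = -87.2
Primary income: -120.5 - 37.1 + 120.5 + 81.7 = 44.6
Current account = 952.3 + (-87.2) + 44.6 = 909.7
(Excluded from the current account — financial account: borrowing by resident firms from foreign banks 121.3, foreign purchases of domestic corporate bonds 188.6, acquisition of a foreign subsidiary by a resident firm (outward FDI) 151.3, foreign purchases of equities on the domestic stock exchange 311.7.)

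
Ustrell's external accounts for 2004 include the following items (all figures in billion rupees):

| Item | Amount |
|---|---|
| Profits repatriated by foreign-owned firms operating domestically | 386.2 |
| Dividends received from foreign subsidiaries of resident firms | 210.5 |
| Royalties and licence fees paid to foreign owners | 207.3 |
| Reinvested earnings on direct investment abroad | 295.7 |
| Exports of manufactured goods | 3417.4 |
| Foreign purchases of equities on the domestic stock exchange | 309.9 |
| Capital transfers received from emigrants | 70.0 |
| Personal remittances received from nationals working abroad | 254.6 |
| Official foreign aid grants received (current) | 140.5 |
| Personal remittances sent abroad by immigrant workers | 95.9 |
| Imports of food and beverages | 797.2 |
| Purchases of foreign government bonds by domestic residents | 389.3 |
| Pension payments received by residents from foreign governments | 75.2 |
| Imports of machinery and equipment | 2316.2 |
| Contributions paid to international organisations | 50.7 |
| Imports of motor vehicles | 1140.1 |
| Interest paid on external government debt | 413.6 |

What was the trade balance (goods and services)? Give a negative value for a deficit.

Goods: 3417.4 - 1140.1 - 2316.2 - 797.2 = -836.1
Services: -207.3
Trade balance = -836.1 + (-207.3) = -1043.4
(Excluded from the trade balance — primary income: profits repatriated by foreign-owned firms operating domestically 386.2, dividends received from foreign subsidiaries of resident firms 210.5, reinvested earnings on direct investment abroad 295.7, interest paid on external government debt 413.6; financial account: foreign purchases of equities on the domestic stock exchange 309.9, purchases of foreign government bonds by domestic residents 389.3; capital account: capital transfers received from emigrants 70.0; secondary income: personal remittances received from nationals working abroad 254.6, official foreign aid grants received (current) 140.5, personal remittances sent abroad by immigrant workers 95.9, pension payments received by residents from foreign governments 75.2, contributions paid to international organisations 50.7.)

-1043.4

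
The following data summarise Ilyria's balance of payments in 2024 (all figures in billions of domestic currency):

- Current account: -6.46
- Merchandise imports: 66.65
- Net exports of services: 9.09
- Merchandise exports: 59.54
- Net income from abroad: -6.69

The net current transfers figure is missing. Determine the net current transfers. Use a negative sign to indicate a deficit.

-1.75

Current account = goods balance + services balance + net primary income + net secondary income
Sum of the known components = -4.71
Net current transfers = CA - (known components) = -6.46 - (-4.71) = -1.75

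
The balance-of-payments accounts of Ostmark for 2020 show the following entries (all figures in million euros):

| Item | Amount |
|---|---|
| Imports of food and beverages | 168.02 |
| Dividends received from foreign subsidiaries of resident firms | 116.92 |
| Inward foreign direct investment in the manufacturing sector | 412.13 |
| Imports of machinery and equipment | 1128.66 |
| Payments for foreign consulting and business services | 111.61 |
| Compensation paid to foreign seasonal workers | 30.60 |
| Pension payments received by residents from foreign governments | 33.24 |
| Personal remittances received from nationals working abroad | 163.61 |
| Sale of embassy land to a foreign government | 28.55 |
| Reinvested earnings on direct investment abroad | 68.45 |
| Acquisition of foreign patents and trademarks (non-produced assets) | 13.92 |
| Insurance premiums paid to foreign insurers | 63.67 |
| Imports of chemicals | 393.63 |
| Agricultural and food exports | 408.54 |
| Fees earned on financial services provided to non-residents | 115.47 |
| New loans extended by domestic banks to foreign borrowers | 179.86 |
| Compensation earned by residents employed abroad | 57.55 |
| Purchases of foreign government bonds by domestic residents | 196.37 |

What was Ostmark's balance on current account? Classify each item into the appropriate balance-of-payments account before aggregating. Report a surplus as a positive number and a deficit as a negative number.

-932.41

Goods: 408.54 - 1128.66 - 168.02 - 393.63 = -1281.77
Services: -63.67 - 111.61 + 115.47 = -59.81
Primary income: -30.60 + 57.55 + 68.45 + 116.92 = 212.32
Secondary income: 33.24 + 163.61 = 196.85
Current account = (-1281.77) + (-59.81) + 212.32 + 196.85 = -932.41
(Excluded from the current account — financial account: inward foreign direct investment in the manufacturing sector 412.13, new loans extended by domestic banks to foreign borrowers 179.86, purchases of foreign government bonds by domestic residents 196.37; capital account: sale of embassy land to a foreign government 28.55, acquisition of foreign patents and trademarks (non-produced assets) 13.92.)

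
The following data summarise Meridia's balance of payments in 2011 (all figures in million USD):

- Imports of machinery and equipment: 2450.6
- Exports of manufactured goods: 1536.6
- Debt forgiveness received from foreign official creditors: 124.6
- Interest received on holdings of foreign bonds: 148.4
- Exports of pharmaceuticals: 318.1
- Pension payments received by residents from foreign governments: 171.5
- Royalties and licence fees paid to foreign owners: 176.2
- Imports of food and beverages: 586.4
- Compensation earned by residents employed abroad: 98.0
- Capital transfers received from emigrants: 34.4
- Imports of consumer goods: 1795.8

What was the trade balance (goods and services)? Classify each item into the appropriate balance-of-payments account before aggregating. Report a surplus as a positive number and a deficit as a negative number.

Goods: 1536.6 - 2450.6 - 1795.8 - 586.4 + 318.1 = -2978.1
Services: -176.2
Trade balance = -2978.1 + (-176.2) = -3154.3
(Excluded from the trade balance — capital account: debt forgiveness received from foreign official creditors 124.6, capital transfers received from emigrants 34.4; primary income: interest received on holdings of foreign bonds 148.4, compensation earned by residents employed abroad 98.0; secondary income: pension payments received by residents from foreign governments 171.5.)

-3154.3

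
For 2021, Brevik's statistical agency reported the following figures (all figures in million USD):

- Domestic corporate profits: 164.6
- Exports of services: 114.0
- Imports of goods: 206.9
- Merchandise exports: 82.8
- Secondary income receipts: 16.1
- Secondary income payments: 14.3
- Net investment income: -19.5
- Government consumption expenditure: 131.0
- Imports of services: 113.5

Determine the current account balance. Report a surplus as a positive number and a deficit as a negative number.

Goods balance = 82.8 - 206.9 = -124.1
Services balance = 114.0 - 113.5 = 0.5
Trade balance (goods + services) = -124.1 + 0.5 = -123.6
Net primary income = -19.5
Net secondary income = 16.1 - 14.3 = 1.8
Current account = -123.6 + (-19.5) + 1.8 = -141.3

-141.3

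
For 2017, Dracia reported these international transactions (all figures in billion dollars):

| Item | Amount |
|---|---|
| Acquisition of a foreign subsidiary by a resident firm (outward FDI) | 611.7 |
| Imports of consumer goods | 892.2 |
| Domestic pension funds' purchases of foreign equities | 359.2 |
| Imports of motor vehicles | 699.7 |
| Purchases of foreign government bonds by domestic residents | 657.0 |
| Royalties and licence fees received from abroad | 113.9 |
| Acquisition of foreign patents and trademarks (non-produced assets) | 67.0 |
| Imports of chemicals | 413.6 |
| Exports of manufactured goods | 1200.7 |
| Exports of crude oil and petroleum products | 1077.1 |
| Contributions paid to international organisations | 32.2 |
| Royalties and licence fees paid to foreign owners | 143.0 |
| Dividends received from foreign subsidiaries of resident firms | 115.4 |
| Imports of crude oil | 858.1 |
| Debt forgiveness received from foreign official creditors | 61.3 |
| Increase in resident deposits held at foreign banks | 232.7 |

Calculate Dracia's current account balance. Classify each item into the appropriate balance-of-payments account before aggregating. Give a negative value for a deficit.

Goods: 1077.1 + 1200.7 - 892.2 - 858.1 - 413.6 - 699.7 = -585.8
Services: 113.9 - 143.0 = -29.1
Primary income: 115.4
Secondary income: -32.2
Current account = (-585.8) + (-29.1) + 115.4 + (-32.2) = -531.7
(Excluded from the current account — financial account: acquisition of a foreign subsidiary by a resident firm (outward FDI) 611.7, domestic pension funds' purchases of foreign equities 359.2, purchases of foreign government bonds by domestic residents 657.0, increase in resident deposits held at foreign banks 232.7; capital account: acquisition of foreign patents and trademarks (non-produced assets) 67.0, debt forgiveness received from foreign official creditors 61.3.)

-531.7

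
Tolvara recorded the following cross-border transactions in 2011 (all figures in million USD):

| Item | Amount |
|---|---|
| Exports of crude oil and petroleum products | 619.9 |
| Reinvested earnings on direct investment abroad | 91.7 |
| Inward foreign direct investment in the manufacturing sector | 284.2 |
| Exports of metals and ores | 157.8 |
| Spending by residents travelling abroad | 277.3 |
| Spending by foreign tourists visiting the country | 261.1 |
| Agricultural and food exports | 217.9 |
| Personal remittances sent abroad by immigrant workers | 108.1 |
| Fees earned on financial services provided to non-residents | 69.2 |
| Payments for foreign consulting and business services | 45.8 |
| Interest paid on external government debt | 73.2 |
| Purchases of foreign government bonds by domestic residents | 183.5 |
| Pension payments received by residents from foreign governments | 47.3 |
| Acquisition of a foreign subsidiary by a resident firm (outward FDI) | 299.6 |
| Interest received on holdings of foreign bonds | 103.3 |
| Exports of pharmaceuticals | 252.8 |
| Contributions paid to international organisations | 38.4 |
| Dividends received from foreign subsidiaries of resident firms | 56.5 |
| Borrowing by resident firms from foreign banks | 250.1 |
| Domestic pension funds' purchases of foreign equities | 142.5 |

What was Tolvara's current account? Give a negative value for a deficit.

Goods: 619.9 + 157.8 + 252.8 + 217.9 = 1248.4
Services: 69.2 - 277.3 - 45.8 + 261.1 = 7.2
Primary income: 103.3 + 91.7 + 56.5 - 73.2 = 178.3
Secondary income: -38.4 - 108.1 + 47.3 = -99.2
Current account = 1248.4 + 7.2 + 178.3 + (-99.2) = 1334.7
(Excluded from the current account — financial account: inward foreign direct investment in the manufacturing sector 284.2, purchases of foreign government bonds by domestic residents 183.5, acquisition of a foreign subsidiary by a resident firm (outward FDI) 299.6, borrowing by resident firms from foreign banks 250.1, domestic pension funds' purchases of foreign equities 142.5.)

1334.7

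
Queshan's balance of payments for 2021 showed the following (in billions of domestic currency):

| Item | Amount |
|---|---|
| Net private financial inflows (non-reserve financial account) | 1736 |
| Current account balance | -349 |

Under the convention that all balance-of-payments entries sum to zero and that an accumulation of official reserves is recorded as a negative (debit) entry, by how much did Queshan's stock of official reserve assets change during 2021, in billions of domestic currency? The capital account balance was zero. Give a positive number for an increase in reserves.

Official reserve transactions balance = -((-349) + 1736) = -1387
An accumulation of reserves is recorded as a debit (negative entry), so the change in the stock of reserves is the negative of that balance.
Change in official reserves = -(-1387) = 1387

1387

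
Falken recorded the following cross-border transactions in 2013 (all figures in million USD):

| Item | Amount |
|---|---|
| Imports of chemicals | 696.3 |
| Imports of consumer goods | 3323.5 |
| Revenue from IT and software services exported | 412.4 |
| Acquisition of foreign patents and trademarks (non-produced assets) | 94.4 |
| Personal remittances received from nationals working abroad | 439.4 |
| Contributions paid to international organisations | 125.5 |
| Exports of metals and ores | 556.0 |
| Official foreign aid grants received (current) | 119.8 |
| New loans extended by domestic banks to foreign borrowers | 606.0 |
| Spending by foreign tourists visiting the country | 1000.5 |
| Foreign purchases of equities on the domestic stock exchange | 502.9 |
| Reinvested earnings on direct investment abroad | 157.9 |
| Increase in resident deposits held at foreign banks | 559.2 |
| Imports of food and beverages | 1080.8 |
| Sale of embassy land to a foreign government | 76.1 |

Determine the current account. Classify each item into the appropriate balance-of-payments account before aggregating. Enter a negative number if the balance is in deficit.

Goods: -696.3 - 1080.8 + 556.0 - 3323.5 = -4544.6
Services: 412.4 + 1000.5 = 1412.9
Primary income: 157.9
Secondary income: 439.4 + 119.8 - 125.5 = 433.7
Current account = (-4544.6) + 1412.9 + 157.9 + 433.7 = -2540.1
(Excluded from the current account — capital account: acquisition of foreign patents and trademarks (non-produced assets) 94.4, sale of embassy land to a foreign government 76.1; financial account: new loans extended by domestic banks to foreign borrowers 606.0, foreign purchases of equities on the domestic stock exchange 502.9, increase in resident deposits held at foreign banks 559.2.)

-2540.1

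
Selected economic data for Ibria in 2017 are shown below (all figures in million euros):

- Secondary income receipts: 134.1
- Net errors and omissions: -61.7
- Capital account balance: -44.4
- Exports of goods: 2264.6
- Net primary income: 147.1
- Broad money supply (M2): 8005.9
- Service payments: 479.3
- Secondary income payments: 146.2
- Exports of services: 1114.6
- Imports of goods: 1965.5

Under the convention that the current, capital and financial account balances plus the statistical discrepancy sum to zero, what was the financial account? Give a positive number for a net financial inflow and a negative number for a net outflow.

-963.3

Goods balance = 2264.6 - 1965.5 = 299.1
Services balance = 1114.6 - 479.3 = 635.3
Trade balance (goods + services) = 299.1 + 635.3 = 934.4
Net primary income = 147.1
Net secondary income = 134.1 - 146.2 = -12.1
Current account = 934.4 + 147.1 + (-12.1) = 1069.4
Financial account = -(1069.4 + (-44.4) + (-61.7)) = -963.3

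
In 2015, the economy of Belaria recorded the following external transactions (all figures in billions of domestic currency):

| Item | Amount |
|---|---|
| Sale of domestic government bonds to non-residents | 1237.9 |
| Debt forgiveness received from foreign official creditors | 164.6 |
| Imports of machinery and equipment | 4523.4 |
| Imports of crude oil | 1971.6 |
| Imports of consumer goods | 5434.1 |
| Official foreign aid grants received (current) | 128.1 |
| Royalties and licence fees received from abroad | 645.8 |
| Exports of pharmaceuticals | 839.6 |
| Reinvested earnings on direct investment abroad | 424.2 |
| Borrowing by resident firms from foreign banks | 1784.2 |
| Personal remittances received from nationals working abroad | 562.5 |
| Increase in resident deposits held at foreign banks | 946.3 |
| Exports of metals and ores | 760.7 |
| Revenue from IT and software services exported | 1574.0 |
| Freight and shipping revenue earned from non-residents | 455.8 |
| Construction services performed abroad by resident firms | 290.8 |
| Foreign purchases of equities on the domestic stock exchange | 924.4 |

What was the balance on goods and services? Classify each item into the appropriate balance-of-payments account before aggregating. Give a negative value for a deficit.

-7362.4

Goods: -4523.4 - 5434.1 - 1971.6 + 839.6 + 760.7 = -10328.8
Services: 645.8 + 290.8 + 455.8 + 1574.0 = 2966.4
Trade balance = -10328.8 + 2966.4 = -7362.4
(Excluded from the trade balance — financial account: sale of domestic government bonds to non-residents 1237.9, borrowing by resident firms from foreign banks 1784.2, increase in resident deposits held at foreign banks 946.3, foreign purchases of equities on the domestic stock exchange 924.4; capital account: debt forgiveness received from foreign official creditors 164.6; secondary income: official foreign aid grants received (current) 128.1, personal remittances received from nationals working abroad 562.5; primary income: reinvested earnings on direct investment abroad 424.2.)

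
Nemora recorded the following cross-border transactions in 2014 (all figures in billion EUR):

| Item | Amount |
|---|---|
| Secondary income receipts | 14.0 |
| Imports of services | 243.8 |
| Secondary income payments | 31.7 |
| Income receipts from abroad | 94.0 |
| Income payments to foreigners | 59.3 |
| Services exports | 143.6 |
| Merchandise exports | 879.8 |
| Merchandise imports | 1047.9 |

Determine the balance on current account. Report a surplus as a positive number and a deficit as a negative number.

-251.3

Goods balance = 879.8 - 1047.9 = -168.1
Services balance = 143.6 - 243.8 = -100.2
Trade balance (goods + services) = -168.1 + (-100.2) = -268.3
Net primary income = 94.0 - 59.3 = 34.7
Net secondary income = 14.0 - 31.7 = -17.7
Current account = -268.3 + 34.7 + (-17.7) = -251.3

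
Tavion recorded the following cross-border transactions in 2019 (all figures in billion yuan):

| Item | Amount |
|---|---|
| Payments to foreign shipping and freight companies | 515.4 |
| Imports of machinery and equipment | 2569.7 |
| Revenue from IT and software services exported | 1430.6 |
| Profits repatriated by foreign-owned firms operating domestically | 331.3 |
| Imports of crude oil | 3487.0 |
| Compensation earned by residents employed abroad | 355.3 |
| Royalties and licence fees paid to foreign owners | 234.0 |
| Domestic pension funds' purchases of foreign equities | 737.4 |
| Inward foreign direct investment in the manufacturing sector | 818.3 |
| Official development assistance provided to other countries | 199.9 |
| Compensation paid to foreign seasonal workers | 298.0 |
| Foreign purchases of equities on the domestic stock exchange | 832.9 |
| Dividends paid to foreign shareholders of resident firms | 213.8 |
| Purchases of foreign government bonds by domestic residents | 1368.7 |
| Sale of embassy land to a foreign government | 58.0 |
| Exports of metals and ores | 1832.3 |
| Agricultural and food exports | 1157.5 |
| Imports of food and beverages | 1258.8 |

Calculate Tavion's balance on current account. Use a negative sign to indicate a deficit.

Goods: -2569.7 + 1832.3 - 1258.8 + 1157.5 - 3487.0 = -4325.7
Services: -234.0 - 515.4 + 1430.6 = 681.2
Primary income: -331.3 - 213.8 - 298.0 + 355.3 = -487.8
Secondary income: -199.9
Current account = (-4325.7) + 681.2 + (-487.8) + (-199.9) = -4332.2
(Excluded from the current account — financial account: domestic pension funds' purchases of foreign equities 737.4, inward foreign direct investment in the manufacturing sector 818.3, foreign purchases of equities on the domestic stock exchange 832.9, purchases of foreign government bonds by domestic residents 1368.7; capital account: sale of embassy land to a foreign government 58.0.)

-4332.2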